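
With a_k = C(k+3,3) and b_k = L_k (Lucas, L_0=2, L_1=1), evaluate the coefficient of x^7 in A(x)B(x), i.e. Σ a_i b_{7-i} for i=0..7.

983

Write out a_i and b_{7-i} for i = 0,…,7 and sum the products.
Σ = 1·29 + 4·18 + 10·11 + 20·7 + 35·4 + 56·3 + 84·1 + 120·2 = 983.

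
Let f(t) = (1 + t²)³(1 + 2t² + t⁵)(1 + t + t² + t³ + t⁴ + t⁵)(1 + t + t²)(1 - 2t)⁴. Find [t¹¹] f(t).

(1 + t²)³ has coefficients 1,0,3,0,3,0,1 for degrees 0…6.
(1 + 2t² + t⁵) has coefficients 1,0,2,0,0,1,0,0,0,0,0,0 for degrees 0…11.
Multiplying by (1 + t + t² + t³ + t⁴ + t⁵) gives running coefficients 1,1,3,3,3,4,3,3,1,1,1,0 for degrees 0…11.
Multiplying by (1 + t + t²) gives running coefficients 1,2,5,7,9,10,10,10,7,5,3,2 for degrees 0…11.
Finally multiplying by (1 - 2t)⁴, the product of all factors after the first has coefficients 1,-6,13,-17,25,-22,2,-6,-9,29,-29,34 for degrees 0…11.
[t¹¹] = 1·34 + 3·29 + 3·(-6) + 1·(-22) = 81.

81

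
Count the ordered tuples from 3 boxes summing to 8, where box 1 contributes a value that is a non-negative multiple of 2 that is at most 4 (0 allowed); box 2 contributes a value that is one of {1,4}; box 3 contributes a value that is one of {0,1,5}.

2

The generating function for the choices is (1 + x² + x⁴)·(x + x⁴)·(1 + x + x⁵); the count is [x⁸].
(1 + x² + x⁴) has coefficients 1,0,1,0,1 for degrees 0…4.
(x + x⁴) has coefficients 0,1,0,0,1,0,0,0,0 for degrees 0…8.
Finally multiplying by (1 + x + x⁵), the product of all factors after the first has coefficients 0,1,1,0,1,1,1,0,0 for degrees 0…8.
[x⁸] = 1·0 + 1·1 + 1·1 = 2.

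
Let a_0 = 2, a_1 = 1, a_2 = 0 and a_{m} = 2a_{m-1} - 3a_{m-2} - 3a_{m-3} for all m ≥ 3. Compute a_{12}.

The ordinary generating function has denominator 1 - 2y + 3y^2 + 3y^3.
Iterating the recurrence: a_0,…,a_{12} = 2, 1, 0, -9, -21, -15, 60, 228, 321, -222, -2091, -4479, -2019.

-2019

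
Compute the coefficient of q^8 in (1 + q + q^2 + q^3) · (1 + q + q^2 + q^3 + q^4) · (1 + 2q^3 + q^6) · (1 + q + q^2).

(1 + q + q^2 + q^3) has coefficients 1,1,1,1 for degrees 0…3.
(1 + q + q^2 + q^3 + q^4) has coefficients 1,1,1,1,1,0,0,0,0 for degrees 0…8.
Multiplying by (1 + 2q^3 + q^6) gives running coefficients 1,1,1,3,3,2,3,3,1 for degrees 0…8.
Finally multiplying by (1 + q + q^2), the product of all factors after the first has coefficients 1,2,3,5,7,8,8,8,7 for degrees 0…8.
[q^8] = 1·7 + 1·8 + 1·8 + 1·8 = 31.

31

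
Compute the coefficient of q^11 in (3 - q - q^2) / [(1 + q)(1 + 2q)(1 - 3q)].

198395

Partial fractions give a closed form: a_n = (-3/4)·(-1)^n + (13/5)·(-2)^n + (23/20)·3^n.
At n = 11: a_11 = 198395.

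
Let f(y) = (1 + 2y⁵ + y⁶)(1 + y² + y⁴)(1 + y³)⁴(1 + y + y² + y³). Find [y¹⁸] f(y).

(1 + 2y⁵ + y⁶) has coefficients 1,0,0,0,0,2,1 for degrees 0…6.
(1 + y² + y⁴) has coefficients 1,0,1,0,1,0,0,0,0,0,0,0,0,0,0,0,0,0,0 for degrees 0…18.
Multiplying by (1 + y³)⁴ gives running coefficients 1,0,1,4,1,4,6,4,6,4,6,4,1,4,1,0,1,0,0 for degrees 0…18.
Finally multiplying by (1 + y + y² + y³), the product of all factors after the first has coefficients 1,1,2,6,6,10,15,15,20,20,20,20,15,15,10,6,6,2,1 for degrees 0…18.
[y¹⁸] = 1·1 + 2·15 + 1·15 = 46.

46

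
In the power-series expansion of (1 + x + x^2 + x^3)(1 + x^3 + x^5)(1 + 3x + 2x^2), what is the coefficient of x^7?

(1 + x + x^2 + x^3) has coefficients 1,1,1,1 for degrees 0…3.
(1 + x^3 + x^5) has coefficients 1,0,0,1,0,1,0,0 for degrees 0…7.
Finally multiplying by (1 + 3x + 2x^2), the product of all factors after the first has coefficients 1,3,2,1,3,3,3,2 for degrees 0…7.
[x^7] = 1·2 + 1·3 + 1·3 + 1·3 = 11.

11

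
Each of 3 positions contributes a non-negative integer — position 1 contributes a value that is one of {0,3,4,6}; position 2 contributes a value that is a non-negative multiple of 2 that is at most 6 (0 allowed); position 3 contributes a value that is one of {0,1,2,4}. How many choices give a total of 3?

The generating function for the choices is (1 + x^3 + x^4 + x^6)·(1 + x^2 + x^4 + x^6)·(1 + x + x^2 + x^4); the count is [x^3].
(1 + x^3 + x^4 + x^6) has coefficients 1,0,0,1 for degrees 0…3.
(1 + x^2 + x^4 + x^6) has coefficients 1,0,1,0 for degrees 0…3.
Finally multiplying by (1 + x + x^2 + x^4), the product of all factors after the first has coefficients 1,1,2,1 for degrees 0…3.
[x^3] = 1·1 + 1·1 = 2.

2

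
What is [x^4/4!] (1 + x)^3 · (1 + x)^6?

The EGF product rule gives c_4 = Σ_{k_1+k_2=4} C(4; k_1,k_2) · ∏ g_i(k_i), where (1+x)^3 gives the falling factorial (3)_k; (1+x)^6 gives the falling factorial (6)_k.
g_1(k) for k = 0…4: 1, 3, 6, 6, 0.
g_2(k) for k = 0…4: 1, 6, 30, 120, 360.
c_4 = Σ_k C(4,k)·g_1(k)·g_2(4−k) = 1·1·360 + 4·3·120 + 6·6·30 + 4·6·6 = 360 + 1440 + 1080 + 144 = 3024.

3024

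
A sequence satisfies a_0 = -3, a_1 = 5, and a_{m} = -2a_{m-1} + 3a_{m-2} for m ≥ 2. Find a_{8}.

The ordinary generating function has denominator 1 + 2z - 3z^2.
Iterating the recurrence: a_0,…,a_{8} = -3, 5, -19, 53, -163, 485, -1459, 4373, -13123.

-13123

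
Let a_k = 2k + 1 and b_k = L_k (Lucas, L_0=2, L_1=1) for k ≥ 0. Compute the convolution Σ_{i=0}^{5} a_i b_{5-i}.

Write out a_i and b_{5-i} for i = 0,…,5 and sum the products.
Σ = 1·11 + 3·7 + 5·4 + 7·3 + 9·1 + 11·2 = 104.

104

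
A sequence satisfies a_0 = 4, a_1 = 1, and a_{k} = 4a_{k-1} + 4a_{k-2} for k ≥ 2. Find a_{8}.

The ordinary generating function has denominator 1 - 4z - 4z^2.
Iterating the recurrence: a_0,…,a_{8} = 4, 1, 20, 84, 416, 2000, 9664, 46656, 225280.

225280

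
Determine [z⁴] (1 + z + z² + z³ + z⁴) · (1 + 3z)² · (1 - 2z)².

(1 + z + z² + z³ + z⁴) has coefficients 1,1,1,1,1 for degrees 0…4.
(1 + 3z)² has coefficients 1,6,9,0,0 for degrees 0…4.
Finally multiplying by (1 - 2z)², the product of all factors after the first has coefficients 1,2,-11,-12,36 for degrees 0…4.
[z⁴] = 1·36 + 1·(-12) + 1·(-11) + 1·2 + 1·1 = 16.

16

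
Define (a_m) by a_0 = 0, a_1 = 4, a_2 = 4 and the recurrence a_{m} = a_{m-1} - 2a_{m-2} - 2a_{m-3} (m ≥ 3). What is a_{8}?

92

The ordinary generating function has denominator 1 - t + 2t^2 + 2t^3.
Iterating the recurrence: a_0,…,a_{8} = 0, 4, 4, -4, -20, -20, 28, 108, 92.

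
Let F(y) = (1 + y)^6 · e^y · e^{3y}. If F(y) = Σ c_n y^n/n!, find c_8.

20528128

The EGF product rule gives c_8 = Σ_{k_1+k_2+k_3=8} C(8; k_1,k_2,k_3) · ∏ g_i(k_i), where (1+y)^6 gives the falling factorial (6)_k; e^y gives (1)^k; e^{3y} gives (3)^k.
g_1(k) for k = 0…8: 1, 6, 30, 120, 360, 720, 720, 0, 0.
g_2(k) for k = 0…8: 1, 1, 1, 1, 1, 1, 1, 1, 1.
g_3(k) for k = 0…8: 1, 3, 9, 27, 81, 243, 729, 2187, 6561.
First combine the last two factors: h(k) = Σ_j C(k,j)·g_2(j)·g_3(k−j) for k = 0…8: 1, 4, 16, 64, 256, 1024, 4096, 16384, 65536.
c_8 = Σ_k C(8,k)·g_1(k)·h(8−k) = 1·1·65536 + 8·6·16384 + 28·30·4096 + 56·120·1024 + 70·360·256 + 56·720·64 + 28·720·16 = 65536 + 786432 + 3440640 + 6881280 + 6451200 + 2580480 + 322560 = 20528128.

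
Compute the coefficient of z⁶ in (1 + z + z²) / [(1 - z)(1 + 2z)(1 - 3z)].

Partial fractions give a closed form: a_n = (-1/2)·1^n + (1/5)·(-2)^n + (13/10)·3^n.
At n = 6: a_6 = 960.

960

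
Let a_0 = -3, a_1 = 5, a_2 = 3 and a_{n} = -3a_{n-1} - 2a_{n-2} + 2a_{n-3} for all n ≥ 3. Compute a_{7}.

The ordinary generating function has denominator 1 + 3x + 2x^2 - 2x^3.
Iterating the recurrence: a_0,…,a_{7} = -3, 5, 3, -25, 79, -181, 335, -485.

-485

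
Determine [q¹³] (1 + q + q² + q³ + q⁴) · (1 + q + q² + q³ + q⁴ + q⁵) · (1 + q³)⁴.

(1 + q + q² + q³ + q⁴) has coefficients 1,1,1,1,1 for degrees 0…4.
(1 + q + q² + q³ + q⁴ + q⁵) has coefficients 1,1,1,1,1,1,0,0,0,0,0,0,0,0 for degrees 0…13.
Finally multiplying by (1 + q³)⁴, the product of all factors after the first has coefficients 1,1,1,5,5,5,10,10,10,10,10,10,5,5 for degrees 0…13.
[q¹³] = 1·5 + 1·5 + 1·10 + 1·10 + 1·10 = 40.

40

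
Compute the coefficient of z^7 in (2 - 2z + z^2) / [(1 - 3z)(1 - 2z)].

9157

The denominator gives the recurrence a_n = 5a_(n−1) − 6a_(n−2) for n ≥ 3; the numerator fixes a_0 = 2, a_1 = 8, a_2 = 29.
Iterating: 2, 8, 29, 97, 311, 973, 2999, 9157, so a_7 = 9157.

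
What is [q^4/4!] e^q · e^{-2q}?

1

The EGF product rule gives c_4 = Σ_{k_1+k_2=4} C(4; k_1,k_2) · ∏ g_i(k_i), where e^q gives (1)^k; e^{-2q} gives (-2)^k.
g_1(k) for k = 0…4: 1, 1, 1, 1, 1.
g_2(k) for k = 0…4: 1, -2, 4, -8, 16.
c_4 = Σ_k C(4,k)·g_1(k)·g_2(4−k) = 1·1·16 + 4·1·(-8) + 6·1·4 + 4·1·(-2) + 1·1·1 = 16 − 32 + 24 − 8 + 1 = 1.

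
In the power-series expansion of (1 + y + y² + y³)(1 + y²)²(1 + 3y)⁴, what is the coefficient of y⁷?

742

(1 + y + y² + y³) has coefficients 1,1,1,1 for degrees 0…3.
(1 + y²)² has coefficients 1,0,2,0,1,0,0,0 for degrees 0…7.
Finally multiplying by (1 + 3y)⁴, the product of all factors after the first has coefficients 1,12,56,132,190,228,216,108 for degrees 0…7.
[y⁷] = 1·108 + 1·216 + 1·228 + 1·190 = 742.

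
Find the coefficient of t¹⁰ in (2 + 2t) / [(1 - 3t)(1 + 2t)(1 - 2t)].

Partial fractions give a closed form: a_n = (24/5)·3^n + (1/5)·(-2)^n + (-3)·2^n.
At n = 10: a_10 = 280568.

280568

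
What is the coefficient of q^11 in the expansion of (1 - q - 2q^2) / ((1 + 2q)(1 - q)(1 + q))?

-2731

Partial fractions give a closed form: a_n = (4/3)·(-2)^n + (-1/3)·1^n.
At n = 11: a_11 = -2731.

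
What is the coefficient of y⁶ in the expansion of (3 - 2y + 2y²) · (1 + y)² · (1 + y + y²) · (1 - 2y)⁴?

-6

(3 - 2y + 2y²) has coefficients 3,-2,2 for degrees 0…2.
(1 + y)² has coefficients 1,2,1,0,0,0,0 for degrees 0…6.
Multiplying by (1 + y + y²) gives running coefficients 1,3,4,3,1,0,0 for degrees 0…6.
Finally multiplying by (1 - 2y)⁴, the product of all factors after the first has coefficients 1,-5,4,11,-7,-16,-8 for degrees 0…6.
[y⁶] = 3·(-8) − 2·(-16) + 2·(-7) = -6.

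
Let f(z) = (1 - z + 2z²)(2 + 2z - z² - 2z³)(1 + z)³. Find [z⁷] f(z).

(1 - z + 2z²) has coefficients 1,-1,2 for degrees 0…2.
(2 + 2z - z² - 2z³) has coefficients 2,2,-1,-2,0,0,0,0 for degrees 0…7.
Finally multiplying by (1 + z)³, the product of all factors after the first has coefficients 2,8,11,3,-7,-7,-2,0 for degrees 0…7.
[z⁷] = 1·0 − 1·(-2) + 2·(-7) = -12.

-12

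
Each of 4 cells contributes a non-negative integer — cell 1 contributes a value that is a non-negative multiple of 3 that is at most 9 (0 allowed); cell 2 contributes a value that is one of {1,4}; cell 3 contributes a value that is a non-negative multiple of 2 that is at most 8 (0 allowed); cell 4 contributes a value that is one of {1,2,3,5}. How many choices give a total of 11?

The generating function for the choices is (1 + z^3 + z^6 + z^9)·(z + z^4)·(1 + z^2 + z^4 + z^6 + z^8)·(z + z^2 + z^3 + z^5); the count is [z^11].
(1 + z^3 + z^6 + z^9) has coefficients 1,0,0,1,0,0,1,0,0,1 for degrees 0…9.
(z + z^4) has coefficients 0,1,0,0,1,0,0,0,0,0,0,0 for degrees 0…11.
Multiplying by (1 + z^2 + z^4 + z^6 + z^8) gives running coefficients 0,1,0,1,1,1,1,1,1,1,1,0 for degrees 0…11.
Finally multiplying by (z + z^2 + z^3 + z^5), the product of all factors after the first has coefficients 0,0,1,1,2,2,4,3,4,4,4,4 for degrees 0…11.
[z^11] = 1·4 + 1·4 + 1·2 + 1·1 = 11.

11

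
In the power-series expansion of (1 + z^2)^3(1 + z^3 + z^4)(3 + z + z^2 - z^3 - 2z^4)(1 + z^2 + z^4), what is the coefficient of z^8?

(1 + z^2)^3 has coefficients 1,0,3,0,3,0,1 for degrees 0…6.
(1 + z^3 + z^4) has coefficients 1,0,0,1,1,0,0,0,0 for degrees 0…8.
Multiplying by (3 + z + z^2 - z^3 - 2z^4) gives running coefficients 3,1,1,2,2,2,0,-3,-2 for degrees 0…8.
Finally multiplying by (1 + z^2 + z^4), the product of all factors after the first has coefficients 3,1,4,3,6,5,3,1,0 for degrees 0…8.
[z^8] = 1·0 + 3·3 + 3·6 + 1·4 = 31.

31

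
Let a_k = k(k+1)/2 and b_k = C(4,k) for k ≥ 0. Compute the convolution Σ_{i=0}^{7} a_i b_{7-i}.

Write out a_i and b_{7-i} for i = 0,…,7 and sum the products.
Σ = 0·0 + 1·0 + 3·0 + 6·1 + 10·4 + 15·6 + 21·4 + 28·1 = 248.

248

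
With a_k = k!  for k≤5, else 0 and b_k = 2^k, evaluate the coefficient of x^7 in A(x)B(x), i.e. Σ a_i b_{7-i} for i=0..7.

1024

Write out a_i and b_{7-i} for i = 0,…,7 and sum the products.
Σ = 1·128 + 1·64 + 2·32 + 6·16 + 24·8 + 120·4 + 0·2 + 0·1 = 1024.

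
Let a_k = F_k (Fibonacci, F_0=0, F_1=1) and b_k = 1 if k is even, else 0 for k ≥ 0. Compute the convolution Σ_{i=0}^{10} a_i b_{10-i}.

88

This is [x^10] in the product of the two ordinary generating functions.
Σ = 0·1 + 1·0 + 1·1 + 2·0 + 3·1 + 5·0 + 8·1 + 13·0 + 21·1 + 34·0 + 55·1 = 88.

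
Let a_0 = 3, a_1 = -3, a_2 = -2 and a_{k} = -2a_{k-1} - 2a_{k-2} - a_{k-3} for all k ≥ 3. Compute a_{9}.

7

The ordinary generating function has denominator 1 + 2q + 2q^2 + q^3.
Iterating the recurrence: a_0,…,a_{9} = 3, -3, -2, 7, -7, 2, 3, -3, -2, 7.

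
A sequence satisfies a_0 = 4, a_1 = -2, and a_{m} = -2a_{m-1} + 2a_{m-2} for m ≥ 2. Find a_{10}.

32960

The ordinary generating function has denominator 1 + 2t - 2t^2.
Iterating the recurrence: a_0,…,a_{10} = 4, -2, 12, -28, 80, -216, 592, -1616, 4416, -12064, 32960.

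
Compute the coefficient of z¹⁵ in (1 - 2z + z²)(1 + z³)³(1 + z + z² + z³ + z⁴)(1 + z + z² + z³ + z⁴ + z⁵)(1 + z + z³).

-2

(1 - 2z + z²) has coefficients 1,-2,1 for degrees 0…2.
(1 + z³)³ has coefficients 1,0,0,3,0,0,3,0,0,1,0,0,0,0,0,0 for degrees 0…15.
Multiplying by (1 + z + z² + z³ + z⁴) gives running coefficients 1,1,1,4,4,3,6,6,3,4,4,1,1,1,0,0 for degrees 0…15.
Multiplying by (1 + z + z² + z³ + z⁴ + z⁵) gives running coefficients 1,2,3,7,11,14,19,24,26,26,26,24,19,14,11,7 for degrees 0…15.
Finally multiplying by (1 + z + z³), the product of all factors after the first has coefficients 1,3,5,11,20,28,40,54,64,71,76,76,69,59,49,37 for degrees 0…15.
[z¹⁵] = 1·37 − 2·49 + 1·59 = -2.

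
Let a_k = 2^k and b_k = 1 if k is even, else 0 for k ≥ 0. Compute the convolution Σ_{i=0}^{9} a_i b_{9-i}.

682

This is [x^9] in the product of the two ordinary generating functions.
Σ = 1·0 + 2·1 + 4·0 + 8·1 + 16·0 + 32·1 + 64·0 + 128·1 + 256·0 + 512·1 = 682.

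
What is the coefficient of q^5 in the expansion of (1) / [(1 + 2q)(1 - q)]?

-21

Partial fractions give a closed form: a_n = (2/3)·(-2)^n + (1/3)·1^n.
At n = 5: a_5 = -21.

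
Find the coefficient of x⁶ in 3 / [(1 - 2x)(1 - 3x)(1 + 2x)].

Partial fractions give a closed form: a_n = (-3)·2^n + (27/5)·3^n + (3/5)·(-2)^n.
At n = 6: a_6 = 3783.

3783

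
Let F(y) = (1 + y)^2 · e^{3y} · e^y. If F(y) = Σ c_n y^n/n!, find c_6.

24064

The EGF product rule gives c_6 = Σ_{k_1+k_2+k_3=6} C(6; k_1,k_2,k_3) · ∏ g_i(k_i), where (1+y)^2 gives the falling factorial (2)_k; e^{3y} gives (3)^k; e^y gives (1)^k.
g_1(k) for k = 0…6: 1, 2, 2, 0, 0, 0, 0.
g_2(k) for k = 0…6: 1, 3, 9, 27, 81, 243, 729.
g_3(k) for k = 0…6: 1, 1, 1, 1, 1, 1, 1.
First combine the last two factors: h(k) = Σ_j C(k,j)·g_2(j)·g_3(k−j) for k = 0…6: 1, 4, 16, 64, 256, 1024, 4096.
c_6 = Σ_k C(6,k)·g_1(k)·h(6−k) = 1·1·4096 + 6·2·1024 + 15·2·256 = 4096 + 12288 + 7680 = 24064.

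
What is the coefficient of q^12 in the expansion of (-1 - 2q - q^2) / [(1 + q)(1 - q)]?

The denominator gives the recurrence a_n = a_(n−2) for n ≥ 3; the numerator fixes a_0 = -1, a_1 = -2, a_2 = -2.
Iterating: -1, -2, -2, -2, -2, -2, -2, -2, -2, -2, -2, -2, -2, so a_12 = -2.

-2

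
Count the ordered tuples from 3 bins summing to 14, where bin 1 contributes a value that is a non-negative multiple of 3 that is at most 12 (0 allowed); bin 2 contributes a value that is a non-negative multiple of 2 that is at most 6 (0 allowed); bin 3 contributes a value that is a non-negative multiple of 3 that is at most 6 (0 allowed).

The generating function for the choices is (1 + x³ + x⁶ + x⁹ + x¹²)·(1 + x² + x⁴ + x⁶)·(1 + x³ + x⁶); the count is [x¹⁴].
(1 + x³ + x⁶ + x⁹ + x¹²) has coefficients 1,0,0,1,0,0,1,0,0,1,0,0,1 for degrees 0…12.
(1 + x² + x⁴ + x⁶) has coefficients 1,0,1,0,1,0,1,0,0,0,0,0,0,0,0 for degrees 0…14.
Finally multiplying by (1 + x³ + x⁶), the product of all factors after the first has coefficients 1,0,1,1,1,1,2,1,1,1,1,0,1,0,0 for degrees 0…14.
[x¹⁴] = 1·0 + 1·0 + 1·1 + 1·1 + 1·1 = 3.

3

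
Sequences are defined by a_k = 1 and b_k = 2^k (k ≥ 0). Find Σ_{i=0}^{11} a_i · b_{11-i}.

4095

This is [x^11] in the product of the two ordinary generating functions.
Σ = 1·2048 + 1·1024 + 1·512 + 1·256 + 1·128 + 1·64 + 1·32 + 1·16 + 1·8 + 1·4 + 1·2 + 1·1 = 4095.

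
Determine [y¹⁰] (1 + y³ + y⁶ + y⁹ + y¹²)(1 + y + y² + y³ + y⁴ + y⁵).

2

(1 + y³ + y⁶ + y⁹ + y¹²) has coefficients 1,0,0,1,0,0,1,0,0,1,0 for degrees 0…10.
(1 + y + y² + y³ + y⁴ + y⁵) has coefficients 1,1,1,1,1,1,0,0,0,0,0 for degrees 0…10.
[y¹⁰] = 1·0 + 1·0 + 1·1 + 1·1 = 2.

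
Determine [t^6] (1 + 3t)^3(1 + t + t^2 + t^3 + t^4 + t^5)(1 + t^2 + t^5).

(1 + 3t)^3 has coefficients 1,9,27,27 for degrees 0…3.
(1 + t + t^2 + t^3 + t^4 + t^5) has coefficients 1,1,1,1,1,1,0 for degrees 0…6.
Finally multiplying by (1 + t^2 + t^5), the product of all factors after the first has coefficients 1,1,2,2,2,3,2 for degrees 0…6.
[t^6] = 1·2 + 9·3 + 27·2 + 27·2 = 137.

137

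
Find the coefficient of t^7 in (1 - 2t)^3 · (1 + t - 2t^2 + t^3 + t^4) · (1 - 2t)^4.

(1 - 2t)^3 has coefficients 1,-6,12,-8 for degrees 0…3.
(1 + t - 2t^2 + t^3 + t^4) has coefficients 1,1,-2,1,1,0,0,0 for degrees 0…7.
Finally multiplying by (1 - 2t)^4, the product of all factors after the first has coefficients 1,-7,14,9,-71,96,-40,-16 for degrees 0…7.
[t^7] = 1·(-16) − 6·(-40) + 12·96 − 8·(-71) = 1944.

1944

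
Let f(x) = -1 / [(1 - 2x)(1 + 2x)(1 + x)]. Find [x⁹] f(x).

341

Partial fractions give a closed form: a_n = (-1/3)·2^n + (-1)·(-2)^n + (1/3)·(-1)^n.
At n = 9: a_9 = 341.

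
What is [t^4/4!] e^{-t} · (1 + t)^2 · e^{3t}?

The EGF product rule gives c_4 = Σ_{k_1+k_2+k_3=4} C(4; k_1,k_2,k_3) · ∏ g_i(k_i), where e^{-t} gives (-1)^k; (1+t)^2 gives the falling factorial (2)_k; e^{3t} gives (3)^k.
g_1(k) for k = 0…4: 1, -1, 1, -1, 1.
g_2(k) for k = 0…4: 1, 2, 2, 0, 0.
g_3(k) for k = 0…4: 1, 3, 9, 27, 81.
First combine the last two factors: h(k) = Σ_j C(k,j)·g_2(j)·g_3(k−j) for k = 0…4: 1, 5, 23, 99, 405.
c_4 = Σ_k C(4,k)·g_1(k)·h(4−k) = 1·1·405 + 4·(-1)·99 + 6·1·23 + 4·(-1)·5 + 1·1·1 = 405 − 396 + 138 − 20 + 1 = 128.

128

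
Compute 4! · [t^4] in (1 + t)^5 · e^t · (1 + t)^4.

5509

The EGF product rule gives c_4 = Σ_{k_1+k_2+k_3=4} C(4; k_1,k_2,k_3) · ∏ g_i(k_i), where (1+t)^5 gives the falling factorial (5)_k; e^t gives (1)^k; (1+t)^4 gives the falling factorial (4)_k.
g_1(k) for k = 0…4: 1, 5, 20, 60, 120.
g_2(k) for k = 0…4: 1, 1, 1, 1, 1.
g_3(k) for k = 0…4: 1, 4, 12, 24, 24.
First combine the last two factors: h(k) = Σ_j C(k,j)·g_2(j)·g_3(k−j) for k = 0…4: 1, 5, 21, 73, 209.
c_4 = Σ_k C(4,k)·g_1(k)·h(4−k) = 1·1·209 + 4·5·73 + 6·20·21 + 4·60·5 + 1·120·1 = 209 + 1460 + 2520 + 1200 + 120 = 5509.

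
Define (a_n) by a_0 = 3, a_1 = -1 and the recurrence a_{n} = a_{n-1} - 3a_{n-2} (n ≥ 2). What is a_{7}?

The ordinary generating function has denominator 1 - q + 3q^2.
Iterating the recurrence: a_0,…,a_{7} = 3, -1, -10, -7, 23, 44, -25, -157.

-157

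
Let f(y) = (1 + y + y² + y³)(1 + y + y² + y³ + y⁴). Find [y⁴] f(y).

4

(1 + y + y² + y³) has coefficients 1,1,1,1 for degrees 0…3.
(1 + y + y² + y³ + y⁴) has coefficients 1,1,1,1,1 for degrees 0…4.
[y⁴] = 1·1 + 1·1 + 1·1 + 1·1 = 4.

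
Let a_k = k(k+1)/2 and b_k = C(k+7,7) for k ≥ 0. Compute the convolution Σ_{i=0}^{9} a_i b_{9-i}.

43758

The convolution is the x^9 coefficient of A(x)B(x).
Σ = 0·11440 + 1·6435 + 3·3432 + 6·1716 + 10·792 + 15·330 + 21·120 + 28·36 + 36·8 + 45·1 = 43758.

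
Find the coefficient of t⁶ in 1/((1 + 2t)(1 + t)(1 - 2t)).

85

Partial fractions give a closed form: a_n = (1)·(-2)^n + (-1/3)·(-1)^n + (1/3)·2^n.
At n = 6: a_6 = 85.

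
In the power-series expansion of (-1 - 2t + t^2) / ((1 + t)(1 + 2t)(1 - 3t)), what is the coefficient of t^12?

-371190

Partial fractions give a closed form: a_n = (-1/2)·(-1)^n + (1/5)·(-2)^n + (-7/10)·3^n.
At n = 12: a_12 = -371190.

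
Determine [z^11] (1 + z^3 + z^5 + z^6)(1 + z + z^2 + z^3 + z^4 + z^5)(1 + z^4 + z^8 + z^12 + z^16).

(1 + z^3 + z^5 + z^6) has coefficients 1,0,0,1,0,1,1 for degrees 0…6.
(1 + z + z^2 + z^3 + z^4 + z^5) has coefficients 1,1,1,1,1,1,0,0,0,0,0,0 for degrees 0…11.
Finally multiplying by (1 + z^4 + z^8 + z^12 + z^16), the product of all factors after the first has coefficients 1,1,1,1,2,2,1,1,2,2,1,1 for degrees 0…11.
[z^11] = 1·1 + 1·2 + 1·1 + 1·2 = 6.

6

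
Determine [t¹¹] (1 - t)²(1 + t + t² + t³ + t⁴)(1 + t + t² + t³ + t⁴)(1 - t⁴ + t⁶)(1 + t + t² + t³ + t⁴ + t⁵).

2

(1 - t)² has coefficients 1,-2,1 for degrees 0…2.
(1 + t + t² + t³ + t⁴) has coefficients 1,1,1,1,1,0,0,0,0,0,0,0 for degrees 0…11.
Multiplying by (1 + t + t² + t³ + t⁴) gives running coefficients 1,2,3,4,5,4,3,2,1,0,0,0 for degrees 0…11.
Multiplying by (1 - t⁴ + t⁶) gives running coefficients 1,2,3,4,4,2,1,0,-1,0,2,2 for degrees 0…11.
Finally multiplying by (1 + t + t² + t³ + t⁴ + t⁵), the product of all factors after the first has coefficients 1,3,6,10,14,16,16,14,10,6,4,4 for degrees 0…11.
[t¹¹] = 1·4 − 2·4 + 1·6 = 2.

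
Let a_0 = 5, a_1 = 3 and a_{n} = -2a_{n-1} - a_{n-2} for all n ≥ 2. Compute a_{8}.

-59

The ordinary generating function has denominator 1 + 2q + q^2.
Iterating the recurrence: a_0,…,a_{8} = 5, 3, -11, 19, -27, 35, -43, 51, -59.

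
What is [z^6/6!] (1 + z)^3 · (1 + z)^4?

5040

The EGF product rule gives c_6 = Σ_{k_1+k_2=6} C(6; k_1,k_2) · ∏ g_i(k_i), where (1+z)^3 gives the falling factorial (3)_k; (1+z)^4 gives the falling factorial (4)_k.
g_1(k) for k = 0…6: 1, 3, 6, 6, 0, 0, 0.
g_2(k) for k = 0…6: 1, 4, 12, 24, 24, 0, 0.
c_6 = Σ_k C(6,k)·g_1(k)·g_2(6−k) = 15·6·24 + 20·6·24 = 2160 + 2880 = 5040.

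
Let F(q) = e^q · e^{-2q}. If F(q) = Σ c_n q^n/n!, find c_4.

1

The EGF product rule gives c_4 = Σ_{k_1+k_2=4} C(4; k_1,k_2) · ∏ g_i(k_i), where e^q gives (1)^k; e^{-2q} gives (-2)^k.
g_1(k) for k = 0…4: 1, 1, 1, 1, 1.
g_2(k) for k = 0…4: 1, -2, 4, -8, 16.
c_4 = Σ_k C(4,k)·g_1(k)·g_2(4−k) = 1·1·16 + 4·1·(-8) + 6·1·4 + 4·1·(-2) + 1·1·1 = 16 − 32 + 24 − 8 + 1 = 1.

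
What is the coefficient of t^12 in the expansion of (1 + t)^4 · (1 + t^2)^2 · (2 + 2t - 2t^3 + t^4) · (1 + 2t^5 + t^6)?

41

(1 + t)^4 has coefficients 1,4,6,4,1 for degrees 0…4.
(1 + t^2)^2 has coefficients 1,0,2,0,1,0,0,0,0,0,0,0,0 for degrees 0…12.
Multiplying by (2 + 2t - 2t^3 + t^4) gives running coefficients 2,2,4,2,3,-2,2,-2,1,0,0,0,0 for degrees 0…12.
Finally multiplying by (1 + 2t^5 + t^6), the product of all factors after the first has coefficients 2,2,4,2,3,2,8,8,9,8,-1,2,-2 for degrees 0…12.
[t^12] = 1·(-2) + 4·2 + 6·(-1) + 4·8 + 1·9 = 41.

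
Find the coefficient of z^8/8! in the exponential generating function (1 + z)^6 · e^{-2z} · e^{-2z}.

The EGF product rule gives c_8 = Σ_{k_1+k_2+k_3=8} C(8; k_1,k_2,k_3) · ∏ g_i(k_i), where (1+z)^6 gives the falling factorial (6)_k; e^{-2z} gives (-2)^k; e^{-2z} gives (-2)^k.
g_1(k) for k = 0…8: 1, 6, 30, 120, 360, 720, 720, 0, 0.
g_2(k) for k = 0…8: 1, -2, 4, -8, 16, -32, 64, -128, 256.
g_3(k) for k = 0…8: 1, -2, 4, -8, 16, -32, 64, -128, 256.
First combine the last two factors: h(k) = Σ_j C(k,j)·g_2(j)·g_3(k−j) for k = 0…8: 1, -4, 16, -64, 256, -1024, 4096, -16384, 65536.
c_8 = Σ_k C(8,k)·g_1(k)·h(8−k) = 1·1·65536 + 8·6·(-16384) + 28·30·4096 + 56·120·(-1024) + 70·360·256 + 56·720·(-64) + 28·720·16 = 65536 − 786432 + 3440640 − 6881280 + 6451200 − 2580480 + 322560 = 31744.

31744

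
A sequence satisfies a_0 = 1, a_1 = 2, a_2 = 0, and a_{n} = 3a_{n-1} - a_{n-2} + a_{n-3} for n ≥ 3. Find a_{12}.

The ordinary generating function has denominator 1 - 3z + z^2 - z^3.
Iterating the recurrence: a_0,…,a_{12} = 1, 2, 0, -1, -1, -2, -6, -17, -47, -130, -360, -997, -2761.

-2761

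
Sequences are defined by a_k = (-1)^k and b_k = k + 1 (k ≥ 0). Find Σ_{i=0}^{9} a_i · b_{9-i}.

This is [x^9] in the product of the two ordinary generating functions.
Σ = 1·10 − 1·9 + 1·8 − 1·7 + 1·6 − 1·5 + 1·4 − 1·3 + 1·2 − 1·1 = 5.

5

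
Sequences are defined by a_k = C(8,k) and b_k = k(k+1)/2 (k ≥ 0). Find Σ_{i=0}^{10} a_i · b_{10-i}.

5632

Write out a_i and b_{10-i} for i = 0,…,10 and sum the products.
Σ = 1·55 + 8·45 + 28·36 + 56·28 + 70·21 + 56·15 + 28·10 + 8·6 + 1·3 + 0·1 + 0·0 = 5632.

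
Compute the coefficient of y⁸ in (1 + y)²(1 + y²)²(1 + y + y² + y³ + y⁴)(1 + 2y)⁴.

(1 + y)² has coefficients 1,2,1 for degrees 0…2.
(1 + y²)² has coefficients 1,0,2,0,1,0,0,0,0 for degrees 0…8.
Multiplying by (1 + y + y² + y³ + y⁴) gives running coefficients 1,1,3,3,4,3,3,1,1 for degrees 0…8.
Finally multiplying by (1 + 2y)⁴, the product of all factors after the first has coefficients 1,9,35,83,148,219,267,273,241 for degrees 0…8.
[y⁸] = 1·241 + 2·273 + 1·267 = 1054.

1054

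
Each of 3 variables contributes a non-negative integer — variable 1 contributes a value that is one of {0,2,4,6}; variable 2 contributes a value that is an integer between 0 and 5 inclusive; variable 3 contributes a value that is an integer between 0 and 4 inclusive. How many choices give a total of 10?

The generating function for the choices is (1 + x^2 + x^4 + x^6)·(1 + x + x^2 + x^3 + x^4 + x^5)·(1 + x + x^2 + x^3 + x^4); the count is [x^10].
(1 + x^2 + x^4 + x^6) has coefficients 1,0,1,0,1,0,1 for degrees 0…6.
(1 + x + x^2 + x^3 + x^4 + x^5) has coefficients 1,1,1,1,1,1,0,0,0,0,0 for degrees 0…10.
Finally multiplying by (1 + x + x^2 + x^3 + x^4), the product of all factors after the first has coefficients 1,2,3,4,5,5,4,3,2,1,0 for degrees 0…10.
[x^10] = 1·0 + 1·2 + 1·4 + 1·5 = 11.

11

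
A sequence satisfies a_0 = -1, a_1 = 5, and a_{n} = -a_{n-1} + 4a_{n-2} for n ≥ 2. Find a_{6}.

The ordinary generating function has denominator 1 + q - 4q^2.
Iterating the recurrence: a_0,…,a_{6} = -1, 5, -9, 29, -65, 181, -441.

-441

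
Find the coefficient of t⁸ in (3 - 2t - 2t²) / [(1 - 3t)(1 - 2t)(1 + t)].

The denominator gives the recurrence a_n = 4a_(n−1) − a_(n−2) − 6a_(n−3) for n ≥ 3; the numerator fixes a_0 = 3, a_1 = 10, a_2 = 35.
Iterating: 3, 10, 35, 112, 353, 1090, 3335, 10132, 30653, so a_8 = 30653.

30653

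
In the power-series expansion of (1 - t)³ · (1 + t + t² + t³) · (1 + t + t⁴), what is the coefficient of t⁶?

(1 - t)³ has coefficients 1,-3,3,-1 for degrees 0…3.
(1 + t + t² + t³) has coefficients 1,1,1,1,0,0,0 for degrees 0…6.
Finally multiplying by (1 + t + t⁴), the product of all factors after the first has coefficients 1,2,2,2,2,1,1 for degrees 0…6.
[t⁶] = 1·1 − 3·1 + 3·2 − 1·2 = 2.

2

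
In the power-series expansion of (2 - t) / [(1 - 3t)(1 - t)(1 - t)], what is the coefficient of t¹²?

The denominator gives the recurrence a_n = 5a_(n−1) − 7a_(n−2) + 3a_(n−3) for n ≥ 3; the numerator fixes a_0 = 2, a_1 = 9, a_2 = 31.
Iterating: 2, 9, 31, 98, 300, 907, 2729, 8196, 24598, 73805, 221427, 664294, 1992896, so a_12 = 1992896.

1992896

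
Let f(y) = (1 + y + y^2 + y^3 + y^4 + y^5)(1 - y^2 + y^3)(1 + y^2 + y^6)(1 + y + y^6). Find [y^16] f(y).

2

(1 + y + y^2 + y^3 + y^4 + y^5) has coefficients 1,1,1,1,1,1 for degrees 0…5.
(1 - y^2 + y^3) has coefficients 1,0,-1,1,0,0,0,0,0,0,0,0,0,0,0,0,0 for degrees 0…16.
Multiplying by (1 + y^2 + y^6) gives running coefficients 1,0,0,1,-1,1,1,0,-1,1,0,0,0,0,0,0,0 for degrees 0…16.
Finally multiplying by (1 + y + y^6), the product of all factors after the first has coefficients 1,1,0,1,0,0,3,1,-1,1,0,1,1,0,-1,1,0 for degrees 0…16.
[y^16] = 1·0 + 1·1 + 1·(-1) + 1·0 + 1·1 + 1·1 = 2.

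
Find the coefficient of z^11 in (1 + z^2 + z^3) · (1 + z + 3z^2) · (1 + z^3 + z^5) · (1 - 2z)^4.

40

(1 + z^2 + z^3) has coefficients 1,0,1,1 for degrees 0…3.
(1 + z + 3z^2) has coefficients 1,1,3,0,0,0,0,0,0,0,0,0 for degrees 0…11.
Multiplying by (1 + z^3 + z^5) gives running coefficients 1,1,3,1,1,4,1,3,0,0,0,0 for degrees 0…11.
Finally multiplying by (1 - 2z)^4, the product of all factors after the first has coefficients 1,-7,19,-31,49,-60,9,75,-112,104,-80,48 for degrees 0…11.
[z^11] = 1·48 + 1·104 + 1·(-112) = 40.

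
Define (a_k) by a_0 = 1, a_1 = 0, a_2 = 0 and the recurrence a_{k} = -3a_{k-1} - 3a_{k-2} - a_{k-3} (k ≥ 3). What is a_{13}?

-66

The ordinary generating function has denominator 1 + 3x + 3x^2 + x^3.
Iterating the recurrence: a_0,…,a_{13} = 1, 0, 0, -1, 3, -6, 10, -15, 21, -28, 36, -45, 55, -66.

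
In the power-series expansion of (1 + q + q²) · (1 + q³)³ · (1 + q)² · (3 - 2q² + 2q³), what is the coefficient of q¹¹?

(1 + q + q²) has coefficients 1,1,1 for degrees 0…2.
(1 + q³)³ has coefficients 1,0,0,3,0,0,3,0,0,1,0,0 for degrees 0…11.
Multiplying by (1 + q)² gives running coefficients 1,2,1,3,6,3,3,6,3,1,2,1 for degrees 0…11.
Finally multiplying by (3 - 2q² + 2q³), the product of all factors after the first has coefficients 3,6,1,7,20,5,3,24,9,-3,12,7 for degrees 0…11.
[q¹¹] = 1·7 + 1·12 + 1·(-3) = 16.

16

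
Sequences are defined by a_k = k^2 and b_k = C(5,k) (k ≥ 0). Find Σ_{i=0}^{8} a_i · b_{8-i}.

1008

The convolution is the x^8 coefficient of A(x)B(x).
Σ = 0·0 + 1·0 + 4·0 + 9·1 + 16·5 + 25·10 + 36·10 + 49·5 + 64·1 = 1008.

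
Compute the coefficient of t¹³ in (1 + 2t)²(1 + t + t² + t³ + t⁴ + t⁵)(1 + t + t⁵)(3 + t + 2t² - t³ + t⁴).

20

(1 + 2t)² has coefficients 1,4,4 for degrees 0…2.
(1 + t + t² + t³ + t⁴ + t⁵) has coefficients 1,1,1,1,1,1,0,0,0,0,0,0,0,0 for degrees 0…13.
Multiplying by (1 + t + t⁵) gives running coefficients 1,2,2,2,2,3,2,1,1,1,1,0,0,0 for degrees 0…13.
Finally multiplying by (3 + t + 2t² - t³ + t⁴), the product of all factors after the first has coefficients 3,7,10,11,11,15,13,11,7,7,7,3,2,0 for degrees 0…13.
[t¹³] = 1·0 + 4·2 + 4·3 = 20.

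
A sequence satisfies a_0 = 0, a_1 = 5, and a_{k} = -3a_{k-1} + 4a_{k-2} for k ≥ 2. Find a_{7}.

The ordinary generating function has denominator 1 + 3y - 4y^2.
Iterating the recurrence: a_0,…,a_{7} = 0, 5, -15, 65, -255, 1025, -4095, 16385.

16385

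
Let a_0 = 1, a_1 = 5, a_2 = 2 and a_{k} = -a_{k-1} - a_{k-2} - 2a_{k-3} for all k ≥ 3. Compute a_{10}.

41

The ordinary generating function has denominator 1 + z + z^2 + 2z^3.
Iterating the recurrence: a_0,…,a_{10} = 1, 5, 2, -9, -3, 8, 13, -15, -14, 3, 41.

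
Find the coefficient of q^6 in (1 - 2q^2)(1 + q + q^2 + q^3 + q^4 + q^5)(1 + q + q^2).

(1 - 2q^2) has coefficients 1,0,-2 for degrees 0…2.
(1 + q + q^2 + q^3 + q^4 + q^5) has coefficients 1,1,1,1,1,1,0 for degrees 0…6.
Finally multiplying by (1 + q + q^2), the product of all factors after the first has coefficients 1,2,3,3,3,3,2 for degrees 0…6.
[q^6] = 1·2 − 2·3 = -4.

-4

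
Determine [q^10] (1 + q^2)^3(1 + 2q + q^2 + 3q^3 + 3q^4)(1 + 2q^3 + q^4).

(1 + q^2)^3 has coefficients 1,0,3,0,3,0,1 for degrees 0…6.
(1 + 2q + q^2 + 3q^3 + 3q^4) has coefficients 1,2,1,3,3,0,0,0,0,0,0 for degrees 0…10.
Finally multiplying by (1 + 2q^3 + q^4), the product of all factors after the first has coefficients 1,2,1,5,8,4,7,9,3,0,0 for degrees 0…10.
[q^10] = 1·0 + 3·3 + 3·7 + 1·8 = 38.

38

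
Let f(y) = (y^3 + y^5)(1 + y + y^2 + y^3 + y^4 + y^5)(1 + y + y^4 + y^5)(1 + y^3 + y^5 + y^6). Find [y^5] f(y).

3

(y^3 + y^5) has coefficients 0,0,0,1,0,1 for degrees 0…5.
(1 + y + y^2 + y^3 + y^4 + y^5) has coefficients 1,1,1,1,1,1 for degrees 0…5.
Multiplying by (1 + y + y^4 + y^5) gives running coefficients 1,2,2,2,3,4 for degrees 0…5.
Finally multiplying by (1 + y^3 + y^5 + y^6), the product of all factors after the first has coefficients 1,2,2,3,5,7 for degrees 0…5.
[y^5] = 1·2 + 1·1 = 3.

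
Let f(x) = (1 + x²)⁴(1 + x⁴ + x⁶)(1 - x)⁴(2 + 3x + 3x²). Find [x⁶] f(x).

74

(1 + x²)⁴ has coefficients 1,0,4,0,6,0,4 for degrees 0…6.
(1 + x⁴ + x⁶) has coefficients 1,0,0,0,1,0,1 for degrees 0…6.
Multiplying by (1 - x)⁴ gives running coefficients 1,-4,6,-4,2,-4,7 for degrees 0…6.
Finally multiplying by (2 + 3x + 3x²), the product of all factors after the first has coefficients 2,-5,3,-2,10,-14,8 for degrees 0…6.
[x⁶] = 1·8 + 4·10 + 6·3 + 4·2 = 74.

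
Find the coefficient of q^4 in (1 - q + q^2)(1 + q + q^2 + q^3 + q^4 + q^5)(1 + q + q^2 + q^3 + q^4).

(1 - q + q^2) has coefficients 1,-1,1 for degrees 0…2.
(1 + q + q^2 + q^3 + q^4 + q^5) has coefficients 1,1,1,1,1 for degrees 0…4.
Finally multiplying by (1 + q + q^2 + q^3 + q^4), the product of all factors after the first has coefficients 1,2,3,4,5 for degrees 0…4.
[q^4] = 1·5 − 1·4 + 1·3 = 4.

4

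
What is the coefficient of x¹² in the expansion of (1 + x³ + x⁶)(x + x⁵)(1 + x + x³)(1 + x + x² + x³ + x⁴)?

(1 + x³ + x⁶) has coefficients 1,0,0,1,0,0,1 for degrees 0…6.
(x + x⁵) has coefficients 0,1,0,0,0,1,0,0,0,0,0,0,0 for degrees 0…12.
Multiplying by (1 + x + x³) gives running coefficients 0,1,1,0,1,1,1,0,1,0,0,0,0 for degrees 0…12.
Finally multiplying by (1 + x + x² + x³ + x⁴), the product of all factors after the first has coefficients 0,1,2,2,3,4,4,3,4,3,2,1,1 for degrees 0…12.
[x¹²] = 1·1 + 1·3 + 1·4 = 8.

8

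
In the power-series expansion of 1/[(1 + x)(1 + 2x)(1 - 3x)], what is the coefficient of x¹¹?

78078

The denominator gives the recurrence a_n = 7a_(n−2) + 6a_(n−3) for n ≥ 3; the numerator fixes a_0 = 1, a_1 = 0, a_2 = 7.
Iterating: 1, 0, 7, 6, 49, 84, 379, 882, 3157, 8448, 27391, 78078, so a_11 = 78078.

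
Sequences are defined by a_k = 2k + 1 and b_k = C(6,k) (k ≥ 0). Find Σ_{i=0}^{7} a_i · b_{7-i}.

576

The convolution is the t^7 coefficient of A(t)B(t).
Σ = 1·0 + 3·1 + 5·6 + 7·15 + 9·20 + 11·15 + 13·6 + 15·1 = 576.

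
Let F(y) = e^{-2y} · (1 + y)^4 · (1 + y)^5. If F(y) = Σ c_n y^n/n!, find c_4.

The EGF product rule gives c_4 = Σ_{k_1+k_2+k_3=4} C(4; k_1,k_2,k_3) · ∏ g_i(k_i), where e^{-2y} gives (-2)^k; (1+y)^4 gives the falling factorial (4)_k; (1+y)^5 gives the falling factorial (5)_k.
g_1(k) for k = 0…4: 1, -2, 4, -8, 16.
g_2(k) for k = 0…4: 1, 4, 12, 24, 24.
g_3(k) for k = 0…4: 1, 5, 20, 60, 120.
First combine the last two factors: h(k) = Σ_j C(k,j)·g_2(j)·g_3(k−j) for k = 0…4: 1, 9, 72, 504, 3024.
c_4 = Σ_k C(4,k)·g_1(k)·h(4−k) = 1·1·3024 + 4·(-2)·504 + 6·4·72 + 4·(-8)·9 + 1·16·1 = 3024 − 4032 + 1728 − 288 + 16 = 448.

448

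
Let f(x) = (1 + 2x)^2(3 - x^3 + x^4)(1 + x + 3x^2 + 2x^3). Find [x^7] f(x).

(1 + 2x)^2 has coefficients 1,4,4 for degrees 0…2.
(3 - x^3 + x^4) has coefficients 3,0,0,-1,1,0,0,0 for degrees 0…7.
Finally multiplying by (1 + x + 3x^2 + 2x^3), the product of all factors after the first has coefficients 3,3,9,5,0,-2,1,2 for degrees 0…7.
[x^7] = 1·2 + 4·1 + 4·(-2) = -2.

-2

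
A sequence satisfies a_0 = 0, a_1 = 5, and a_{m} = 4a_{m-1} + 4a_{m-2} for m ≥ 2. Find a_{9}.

The ordinary generating function has denominator 1 - 4t - 4t^2.
Iterating the recurrence: a_0,…,a_{9} = 0, 5, 20, 100, 480, 2320, 11200, 54080, 261120, 1260800.

1260800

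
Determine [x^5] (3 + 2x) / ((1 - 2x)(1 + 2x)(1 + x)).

Partial fractions give a closed form: a_n = (4/3)·2^n + (2)·(-2)^n + (-1/3)·(-1)^n.
At n = 5: a_5 = -21.

-21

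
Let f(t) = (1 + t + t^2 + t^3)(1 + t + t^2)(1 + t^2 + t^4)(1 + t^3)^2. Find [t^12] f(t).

7

(1 + t + t^2 + t^3) has coefficients 1,1,1,1 for degrees 0…3.
(1 + t + t^2) has coefficients 1,1,1,0,0,0,0,0,0,0,0,0,0 for degrees 0…12.
Multiplying by (1 + t^2 + t^4) gives running coefficients 1,1,2,1,2,1,1,0,0,0,0,0,0 for degrees 0…12.
Finally multiplying by (1 + t^3)^2, the product of all factors after the first has coefficients 1,1,2,3,4,5,4,5,4,3,2,1,1 for degrees 0…12.
[t^12] = 1·1 + 1·1 + 1·2 + 1·3 = 7.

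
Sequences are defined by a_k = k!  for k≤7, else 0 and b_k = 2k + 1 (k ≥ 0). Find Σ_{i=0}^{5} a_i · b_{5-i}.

256

The convolution is the t^5 coefficient of A(t)B(t).
Σ = 1·11 + 1·9 + 2·7 + 6·5 + 24·3 + 120·1 = 256.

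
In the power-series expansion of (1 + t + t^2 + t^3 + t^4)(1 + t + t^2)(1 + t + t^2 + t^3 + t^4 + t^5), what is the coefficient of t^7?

12

(1 + t + t^2 + t^3 + t^4) has coefficients 1,1,1,1,1 for degrees 0…4.
(1 + t + t^2) has coefficients 1,1,1,0,0,0,0,0 for degrees 0…7.
Finally multiplying by (1 + t + t^2 + t^3 + t^4 + t^5), the product of all factors after the first has coefficients 1,2,3,3,3,3,2,1 for degrees 0…7.
[t^7] = 1·1 + 1·2 + 1·3 + 1·3 + 1·3 = 12.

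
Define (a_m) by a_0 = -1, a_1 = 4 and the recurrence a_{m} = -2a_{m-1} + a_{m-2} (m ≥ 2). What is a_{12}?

-61181

The ordinary generating function has denominator 1 + 2q - q^2.
Iterating the recurrence: a_0,…,a_{12} = -1, 4, -9, 22, -53, 128, -309, 746, -1801, 4348, -10497, 25342, -61181.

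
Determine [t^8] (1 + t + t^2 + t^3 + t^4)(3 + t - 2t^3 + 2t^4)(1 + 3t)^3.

(1 + t + t^2 + t^3 + t^4) has coefficients 1,1,1,1,1 for degrees 0…4.
(3 + t - 2t^3 + 2t^4) has coefficients 3,1,0,-2,2,0,0,0,0 for degrees 0…8.
Finally multiplying by (1 + 3t)^3, the product of all factors after the first has coefficients 3,28,90,106,11,-36,0,54,0 for degrees 0…8.
[t^8] = 1·0 + 1·54 + 1·0 + 1·(-36) + 1·11 = 29.

29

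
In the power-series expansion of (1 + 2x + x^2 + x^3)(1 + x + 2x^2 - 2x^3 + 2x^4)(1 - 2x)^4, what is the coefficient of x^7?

130

(1 + 2x + x^2 + x^3) has coefficients 1,2,1,1 for degrees 0…3.
(1 + x + 2x^2 - 2x^3 + 2x^4) has coefficients 1,1,2,-2,2,0,0,0 for degrees 0…7.
Finally multiplying by (1 - 2x)^4, the product of all factors after the first has coefficients 1,-7,18,-26,50,-112,144,-96 for degrees 0…7.
[x^7] = 1·(-96) + 2·144 + 1·(-112) + 1·50 = 130.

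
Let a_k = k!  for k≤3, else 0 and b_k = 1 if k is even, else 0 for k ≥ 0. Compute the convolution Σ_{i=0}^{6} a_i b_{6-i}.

The convolution is the t^6 coefficient of A(t)B(t).
Σ = 1·1 + 1·0 + 2·1 + 6·0 + 0·1 + 0·0 + 0·1 = 3.

3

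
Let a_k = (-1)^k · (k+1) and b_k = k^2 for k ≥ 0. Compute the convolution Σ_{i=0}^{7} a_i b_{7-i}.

This is [x^7] in the product of the two ordinary generating functions.
Σ = 1·49 − 2·36 + 3·25 − 4·16 + 5·9 − 6·4 + 7·1 − 8·0 = 16.

16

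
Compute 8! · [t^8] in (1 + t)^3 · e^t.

The EGF product rule gives c_8 = Σ_{k_1+k_2=8} C(8; k_1,k_2) · ∏ g_i(k_i), where (1+t)^3 gives the falling factorial (3)_k; e^t gives (1)^k.
g_1(k) for k = 0…8: 1, 3, 6, 6, 0, 0, 0, 0, 0.
g_2(k) for k = 0…8: 1, 1, 1, 1, 1, 1, 1, 1, 1.
c_8 = Σ_k C(8,k)·g_1(k)·g_2(8−k) = 1·1·1 + 8·3·1 + 28·6·1 + 56·6·1 = 1 + 24 + 168 + 336 = 529.

529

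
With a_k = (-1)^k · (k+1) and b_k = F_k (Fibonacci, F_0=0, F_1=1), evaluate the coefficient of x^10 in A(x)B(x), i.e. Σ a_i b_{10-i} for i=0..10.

12

This is [x^10] in the product of the two ordinary generating functions.
Σ = 1·55 − 2·34 + 3·21 − 4·13 + 5·8 − 6·5 + 7·3 − 8·2 + 9·1 − 10·1 + 11·0 = 12.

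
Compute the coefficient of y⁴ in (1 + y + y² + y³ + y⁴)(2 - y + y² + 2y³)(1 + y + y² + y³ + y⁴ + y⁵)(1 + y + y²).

27

(1 + y + y² + y³ + y⁴) has coefficients 1,1,1,1,1 for degrees 0…4.
(2 - y + y² + 2y³) has coefficients 2,-1,1,2,0 for degrees 0…4.
Multiplying by (1 + y + y² + y³ + y⁴ + y⁵) gives running coefficients 2,1,2,4,4 for degrees 0…4.
Finally multiplying by (1 + y + y²), the product of all factors after the first has coefficients 2,3,5,7,10 for degrees 0…4.
[y⁴] = 1·10 + 1·7 + 1·5 + 1·3 + 1·2 = 27.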